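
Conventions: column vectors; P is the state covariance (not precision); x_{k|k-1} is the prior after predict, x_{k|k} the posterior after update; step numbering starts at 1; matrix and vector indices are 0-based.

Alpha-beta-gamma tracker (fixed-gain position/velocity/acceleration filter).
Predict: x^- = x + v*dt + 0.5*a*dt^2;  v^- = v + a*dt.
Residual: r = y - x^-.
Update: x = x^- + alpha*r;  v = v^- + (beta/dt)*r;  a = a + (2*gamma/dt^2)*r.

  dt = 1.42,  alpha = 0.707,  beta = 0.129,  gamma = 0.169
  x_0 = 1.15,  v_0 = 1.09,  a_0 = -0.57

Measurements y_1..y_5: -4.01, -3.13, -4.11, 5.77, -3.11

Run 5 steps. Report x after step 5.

x_post = -2.8015

step 1: x_pred=2.1231  r=-6.1331  x^+=-2.2130  v^+=-0.2766  a^+=-1.5981
step 2: x_pred=-4.2169  r=1.0869  x^+=-3.4485  v^+=-2.4471  a^+=-1.4159
step 3: x_pred=-8.3508  r=4.2408  x^+=-5.3526  v^+=-4.0724  a^+=-0.7050
step 4: x_pred=-11.8461  r=17.6161  x^+=0.6085  v^+=-3.4732  a^+=2.2479
step 5: x_pred=-2.0571  r=-1.0529  x^+=-2.8015  v^+=-0.3768  a^+=2.0714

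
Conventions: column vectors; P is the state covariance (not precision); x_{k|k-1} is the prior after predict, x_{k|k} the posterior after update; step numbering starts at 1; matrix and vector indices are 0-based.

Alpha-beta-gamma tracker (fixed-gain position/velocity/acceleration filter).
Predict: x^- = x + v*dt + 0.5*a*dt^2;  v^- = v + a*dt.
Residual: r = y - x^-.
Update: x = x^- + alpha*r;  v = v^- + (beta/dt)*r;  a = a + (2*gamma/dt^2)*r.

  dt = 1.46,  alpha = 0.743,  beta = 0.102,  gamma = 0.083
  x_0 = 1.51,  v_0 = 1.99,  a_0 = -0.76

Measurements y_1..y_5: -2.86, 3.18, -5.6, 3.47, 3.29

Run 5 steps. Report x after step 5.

step 1: x_pred=3.6054  r=-6.4654  x^+=-1.1984  v^+=0.4287  a^+=-1.2635
step 2: x_pred=-1.9191  r=5.0991  x^+=1.8695  v^+=-1.0598  a^+=-0.8664
step 3: x_pred=-0.6011  r=-4.9989  x^+=-4.3153  v^+=-2.6739  a^+=-1.2557
step 4: x_pred=-9.5576  r=13.0276  x^+=0.1219  v^+=-3.5971  a^+=-0.2412
step 5: x_pred=-5.3869  r=8.6769  x^+=1.0600  v^+=-3.3430  a^+=0.4346

x_post = 1.0600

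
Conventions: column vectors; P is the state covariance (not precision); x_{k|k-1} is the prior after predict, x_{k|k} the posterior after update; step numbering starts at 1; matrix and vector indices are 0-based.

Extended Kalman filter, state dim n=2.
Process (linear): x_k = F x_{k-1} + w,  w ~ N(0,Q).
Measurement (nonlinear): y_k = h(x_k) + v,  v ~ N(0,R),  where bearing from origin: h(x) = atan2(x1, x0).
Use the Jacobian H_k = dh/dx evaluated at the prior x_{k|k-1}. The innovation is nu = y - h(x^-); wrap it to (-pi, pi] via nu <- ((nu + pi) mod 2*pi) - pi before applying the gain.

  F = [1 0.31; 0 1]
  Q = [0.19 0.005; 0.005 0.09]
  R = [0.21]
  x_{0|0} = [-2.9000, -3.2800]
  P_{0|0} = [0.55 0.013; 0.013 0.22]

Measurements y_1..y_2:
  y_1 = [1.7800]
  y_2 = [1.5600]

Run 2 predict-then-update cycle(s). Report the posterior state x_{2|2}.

step 1: x^-=[-3.9168, -3.2800]  P^-=[0.7692 0.0862; 0.0862 0.3100]  H_jac=[0.1257 -0.1501]  S=[0.2259]  K=[0.3707; -0.1580]  nu=[-2.0587]  x^+=[-4.6800, -2.9547]  P^+=[0.7382 0.0994; 0.0994 0.3044]
step 2: x^-=[-5.5959, -2.9547]  P^-=[1.0191 0.1988; 0.1988 0.3944]  H_jac=[0.0738 -0.1397]  S=[0.2191]  K=[0.2164; -0.1845]  nu=[-2.0674]  x^+=[-6.0432, -2.5732]  P^+=[1.0088 0.2075; 0.2075 0.3869]

x_post = [-6.0432, -2.5732]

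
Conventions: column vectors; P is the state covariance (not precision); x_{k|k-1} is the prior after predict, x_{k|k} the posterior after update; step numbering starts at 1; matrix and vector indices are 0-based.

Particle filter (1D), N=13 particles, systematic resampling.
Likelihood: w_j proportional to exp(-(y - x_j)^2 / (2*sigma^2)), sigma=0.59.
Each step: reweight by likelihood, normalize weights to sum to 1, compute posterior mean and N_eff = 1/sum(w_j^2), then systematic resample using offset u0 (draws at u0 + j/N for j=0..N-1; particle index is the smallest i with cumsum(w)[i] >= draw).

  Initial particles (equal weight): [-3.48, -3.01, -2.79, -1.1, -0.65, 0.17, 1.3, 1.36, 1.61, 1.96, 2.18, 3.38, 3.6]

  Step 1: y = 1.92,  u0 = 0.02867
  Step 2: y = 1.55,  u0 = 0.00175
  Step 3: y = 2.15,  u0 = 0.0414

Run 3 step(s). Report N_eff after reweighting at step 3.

N_eff = 11.3283

step 1: w=[0.0000, 0.0000, 0.0000, 0.0000, 0.0000, 0.0030, 0.1416, 0.1568, 0.2142, 0.2454, 0.2232, 0.0115, 0.0043]  mean=1.7645  Neff=4.9822  idx=[6, 6, 7, 7, 8, 8, 8, 9, 9, 9, 10, 10, 10]
step 2: w=[0.0849, 0.0849, 0.0882, 0.0882, 0.0924, 0.0924, 0.0924, 0.0730, 0.0730, 0.0730, 0.0525, 0.0525, 0.0525]  mean=1.6797  Neff=12.5223  idx=[0, 0, 1, 2, 3, 4, 5, 6, 6, 7, 9, 10, 11]
step 3: w=[0.0421, 0.0421, 0.0421, 0.0485, 0.0485, 0.0783, 0.0783, 0.0783, 0.0783, 0.1129, 0.1129, 0.1188, 0.1188]  mean=1.7610  Neff=11.3283  idx=[0, 2, 4, 5, 6, 7, 8, 9, 10, 10, 11, 12, 12]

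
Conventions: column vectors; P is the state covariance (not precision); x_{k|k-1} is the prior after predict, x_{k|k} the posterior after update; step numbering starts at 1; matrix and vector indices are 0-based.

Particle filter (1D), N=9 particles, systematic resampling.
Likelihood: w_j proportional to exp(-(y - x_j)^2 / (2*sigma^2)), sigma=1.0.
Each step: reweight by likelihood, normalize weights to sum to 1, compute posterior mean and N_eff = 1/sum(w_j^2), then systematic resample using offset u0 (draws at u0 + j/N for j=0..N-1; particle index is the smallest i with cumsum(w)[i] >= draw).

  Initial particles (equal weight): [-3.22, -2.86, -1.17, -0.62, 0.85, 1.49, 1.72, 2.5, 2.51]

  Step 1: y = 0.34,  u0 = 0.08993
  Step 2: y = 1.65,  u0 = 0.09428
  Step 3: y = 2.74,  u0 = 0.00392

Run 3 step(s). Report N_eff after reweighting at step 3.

step 1: w=[0.0006, 0.0020, 0.1091, 0.2153, 0.2996, 0.1762, 0.1317, 0.0331, 0.0324]  mean=0.6388  Neff=5.0367  idx=[2, 3, 3, 4, 4, 5, 5, 6, 8]
step 2: w=[0.0035, 0.0144, 0.0144, 0.1374, 0.1374, 0.1868, 0.1868, 0.1887, 0.1307]  mean=1.4207  Neff=6.2257  idx=[3, 4, 5, 5, 6, 6, 7, 8, 8]
step 3: w=[0.0356, 0.0356, 0.0972, 0.0972, 0.0972, 0.0972, 0.1262, 0.2068, 0.2068]  mean=1.8954  Neff=7.0503  idx=[0, 2, 3, 4, 5, 6, 7, 7, 8]

N_eff = 7.0503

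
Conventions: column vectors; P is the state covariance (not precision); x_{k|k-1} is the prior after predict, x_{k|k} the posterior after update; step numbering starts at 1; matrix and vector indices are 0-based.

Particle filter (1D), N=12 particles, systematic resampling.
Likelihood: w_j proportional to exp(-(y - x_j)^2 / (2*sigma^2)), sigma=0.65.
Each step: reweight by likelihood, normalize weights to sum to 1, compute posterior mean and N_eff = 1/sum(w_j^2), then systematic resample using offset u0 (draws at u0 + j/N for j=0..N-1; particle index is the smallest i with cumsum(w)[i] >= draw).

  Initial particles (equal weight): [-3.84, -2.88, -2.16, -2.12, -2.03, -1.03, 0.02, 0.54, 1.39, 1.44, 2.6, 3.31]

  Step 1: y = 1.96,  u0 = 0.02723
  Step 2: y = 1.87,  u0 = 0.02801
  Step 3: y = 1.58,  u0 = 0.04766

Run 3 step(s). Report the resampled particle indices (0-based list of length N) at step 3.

resampled_idx = [0, 1, 2, 2, 3, 4, 5, 6, 7, 7, 8, 10]

step 1: w=[0.0000, 0.0000, 0.0000, 0.0000, 0.0000, 0.0000, 0.0052, 0.0410, 0.3036, 0.3239, 0.2747, 0.0516]  mean=1.7956  Neff=3.6114  idx=[7, 8, 8, 8, 9, 9, 9, 9, 10, 10, 10, 10]
step 2: w=[0.0159, 0.0982, 0.0982, 0.0982, 0.1037, 0.1037, 0.1037, 0.1037, 0.0687, 0.0687, 0.0687, 0.0687]  mean=1.7296  Neff=10.9818  idx=[1, 1, 2, 3, 4, 5, 6, 6, 7, 8, 9, 11]
step 3: w=[0.0999, 0.0999, 0.0999, 0.0999, 0.1018, 0.1018, 0.1018, 0.1018, 0.1018, 0.0304, 0.0304, 0.0304]  mean=1.5259  Neff=10.5778  idx=[0, 1, 2, 2, 3, 4, 5, 6, 7, 7, 8, 10]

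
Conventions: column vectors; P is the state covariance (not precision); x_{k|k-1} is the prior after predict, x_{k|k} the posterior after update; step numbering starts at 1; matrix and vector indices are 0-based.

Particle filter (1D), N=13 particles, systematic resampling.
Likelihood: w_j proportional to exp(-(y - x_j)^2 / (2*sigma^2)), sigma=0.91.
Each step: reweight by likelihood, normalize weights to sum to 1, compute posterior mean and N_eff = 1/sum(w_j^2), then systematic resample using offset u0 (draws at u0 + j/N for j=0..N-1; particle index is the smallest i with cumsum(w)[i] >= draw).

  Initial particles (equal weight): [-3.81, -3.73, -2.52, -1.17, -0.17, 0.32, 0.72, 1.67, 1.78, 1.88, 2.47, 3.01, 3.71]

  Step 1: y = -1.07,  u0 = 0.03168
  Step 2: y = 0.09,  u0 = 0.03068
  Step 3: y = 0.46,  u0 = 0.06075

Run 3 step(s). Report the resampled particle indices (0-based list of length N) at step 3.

step 1: w=[0.0045, 0.0058, 0.1174, 0.4154, 0.2563, 0.1302, 0.0604, 0.0045, 0.0031, 0.0022, 0.0002, 0.0000, 0.0000]  mean=-0.7616  Neff=3.6668  idx=[2, 2, 3, 3, 3, 3, 3, 4, 4, 4, 5, 5, 6]
step 2: w=[0.0022, 0.0022, 0.0508, 0.0508, 0.0508, 0.0508, 0.0508, 0.1271, 0.1271, 0.1271, 0.1282, 0.1282, 0.1042]  mean=-0.2156  Neff=9.5168  idx=[2, 4, 5, 7, 7, 8, 8, 9, 10, 10, 11, 11, 12]
step 3: w=[0.0213, 0.0213, 0.0213, 0.0833, 0.0833, 0.0833, 0.0833, 0.0833, 0.1046, 0.1046, 0.1046, 0.1046, 0.1016]  mean=0.0615  Neff=11.1013  idx=[2, 3, 4, 5, 6, 7, 8, 9, 9, 10, 11, 12, 12]

resampled_idx = [2, 3, 4, 5, 6, 7, 8, 9, 9, 10, 11, 12, 12]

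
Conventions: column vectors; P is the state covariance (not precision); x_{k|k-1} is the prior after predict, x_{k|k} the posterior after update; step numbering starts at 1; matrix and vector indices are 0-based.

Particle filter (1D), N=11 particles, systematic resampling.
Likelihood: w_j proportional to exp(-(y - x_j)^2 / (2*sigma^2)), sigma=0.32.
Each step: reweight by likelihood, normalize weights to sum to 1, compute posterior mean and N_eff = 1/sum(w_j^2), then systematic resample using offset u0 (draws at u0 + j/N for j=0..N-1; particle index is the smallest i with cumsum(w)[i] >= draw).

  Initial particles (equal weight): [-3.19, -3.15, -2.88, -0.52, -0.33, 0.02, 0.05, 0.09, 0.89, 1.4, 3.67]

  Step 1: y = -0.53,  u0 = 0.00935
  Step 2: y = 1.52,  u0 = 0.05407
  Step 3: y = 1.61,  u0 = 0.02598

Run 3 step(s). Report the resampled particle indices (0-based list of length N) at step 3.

resampled_idx = [0, 1, 3, 4, 5, 6, 6, 7, 8, 9, 10]

step 1: w=[0.0000, 0.0000, 0.0000, 0.4170, 0.3432, 0.0952, 0.0807, 0.0639, 0.0000, 0.0000, 0.0000]  mean=-0.3184  Neff=3.2122  idx=[3, 3, 3, 3, 3, 4, 4, 4, 4, 5, 6]
step 2: w=[0.0000, 0.0000, 0.0000, 0.0000, 0.0000, 0.0013, 0.0013, 0.0013, 0.0013, 0.3908, 0.6039]  mean=0.0362  Neff=1.9326  idx=[9, 9, 9, 9, 10, 10, 10, 10, 10, 10, 10]
step 3: w=[0.0662, 0.0662, 0.0662, 0.0662, 0.1050, 0.1050, 0.1050, 0.1050, 0.1050, 0.1050, 0.1050]  mean=0.0421  Neff=10.5547  idx=[0, 1, 3, 4, 5, 6, 6, 7, 8, 9, 10]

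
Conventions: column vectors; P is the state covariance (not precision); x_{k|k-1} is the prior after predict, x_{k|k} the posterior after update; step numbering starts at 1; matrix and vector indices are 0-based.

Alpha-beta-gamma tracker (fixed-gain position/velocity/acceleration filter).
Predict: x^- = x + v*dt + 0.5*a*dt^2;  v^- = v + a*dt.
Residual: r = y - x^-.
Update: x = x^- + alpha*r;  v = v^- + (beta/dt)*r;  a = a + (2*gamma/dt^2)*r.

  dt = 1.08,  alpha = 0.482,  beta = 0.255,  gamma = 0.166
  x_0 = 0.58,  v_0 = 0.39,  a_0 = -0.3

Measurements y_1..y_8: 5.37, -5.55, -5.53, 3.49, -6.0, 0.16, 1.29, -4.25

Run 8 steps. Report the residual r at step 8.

step 1: x_pred=0.8262  r=4.5438  x^+=3.0163  v^+=1.1388  a^+=0.9933
step 2: x_pred=4.8256  r=-10.3756  x^+=-0.1755  v^+=-0.2382  a^+=-1.9599
step 3: x_pred=-1.5757  r=-3.9543  x^+=-3.4817  v^+=-3.2886  a^+=-3.0855
step 4: x_pred=-8.8328  r=12.3228  x^+=-2.8932  v^+=-3.7113  a^+=0.4220
step 5: x_pred=-6.6553  r=0.6553  x^+=-6.3395  v^+=-3.1008  a^+=0.6086
step 6: x_pred=-9.3334  r=9.4934  x^+=-4.7576  v^+=-0.2021  a^+=3.3107
step 7: x_pred=-3.0450  r=4.3350  x^+=-0.9555  v^+=4.3971  a^+=4.5446
step 8: x_pred=6.4437  r=-10.6937  x^+=1.2894  v^+=6.7804  a^+=1.5008

resid = -10.6937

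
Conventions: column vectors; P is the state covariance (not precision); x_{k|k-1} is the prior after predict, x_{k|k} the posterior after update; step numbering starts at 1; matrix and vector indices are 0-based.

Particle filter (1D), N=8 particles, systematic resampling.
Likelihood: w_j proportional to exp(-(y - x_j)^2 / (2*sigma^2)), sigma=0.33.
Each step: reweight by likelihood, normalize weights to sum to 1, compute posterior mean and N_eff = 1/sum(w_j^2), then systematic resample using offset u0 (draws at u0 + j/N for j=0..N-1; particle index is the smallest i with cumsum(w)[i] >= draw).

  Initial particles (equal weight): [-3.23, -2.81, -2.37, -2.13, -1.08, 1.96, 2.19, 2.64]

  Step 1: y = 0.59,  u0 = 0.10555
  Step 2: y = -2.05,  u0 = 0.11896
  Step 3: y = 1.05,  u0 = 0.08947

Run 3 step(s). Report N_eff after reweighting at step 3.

N_eff = 8.0000

step 1: w=[0.0000, 0.0000, 0.0000, 0.0000, 0.0143, 0.9446, 0.0410, 0.0000]  mean=1.9258  Neff=1.1184  idx=[5, 5, 5, 5, 5, 5, 5, 6]
step 2: w=[0.1429, 0.1429, 0.1429, 0.1429, 0.1429, 0.1429, 0.1429, 0.0000]  mean=1.9600  Neff=7.0003  idx=[0, 1, 2, 3, 4, 5, 6, 6]
step 3: w=[0.1250, 0.1250, 0.1250, 0.1250, 0.1250, 0.1250, 0.1250, 0.1250]  mean=1.9600  Neff=8.0000  idx=[0, 1, 2, 3, 4, 5, 6, 7]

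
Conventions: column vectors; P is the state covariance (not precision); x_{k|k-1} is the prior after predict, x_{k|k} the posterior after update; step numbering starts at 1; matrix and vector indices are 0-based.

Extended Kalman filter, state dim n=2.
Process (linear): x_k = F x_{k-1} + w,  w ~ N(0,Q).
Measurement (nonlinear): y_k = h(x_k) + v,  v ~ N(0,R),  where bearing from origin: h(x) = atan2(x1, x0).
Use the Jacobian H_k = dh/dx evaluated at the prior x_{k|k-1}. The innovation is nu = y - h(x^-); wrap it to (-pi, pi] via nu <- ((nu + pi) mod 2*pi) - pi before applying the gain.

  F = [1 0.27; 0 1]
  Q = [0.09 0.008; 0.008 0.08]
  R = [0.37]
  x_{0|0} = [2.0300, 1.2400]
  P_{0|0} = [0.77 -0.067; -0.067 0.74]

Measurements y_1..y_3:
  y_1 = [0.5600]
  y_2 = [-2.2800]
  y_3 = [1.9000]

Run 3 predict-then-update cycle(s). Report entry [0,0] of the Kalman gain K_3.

K[0,0] = 0.3902

step 1: x^-=[2.3648, 1.2400]  P^-=[0.8778 0.1408; 0.1408 0.8200]  H_jac=[-0.1739 0.3317]  S=[0.4705]  K=[-0.2252; 0.5260]  nu=[0.0771]  x^+=[2.3474, 1.2805]  P^+=[0.8539 0.1965; 0.1965 0.6898]
step 2: x^-=[2.6932, 1.2805]  P^-=[1.1003 0.3908; 0.3908 0.7698]  H_jac=[-0.1440 0.3028]  S=[0.4293]  K=[-0.0934; 0.4120]  nu=[-2.7238]  x^+=[2.9475, 0.1584]  P^+=[1.0966 0.4073; 0.4073 0.6970]
step 3: x^-=[2.9903, 0.1584]  P^-=[1.4573 0.6035; 0.6035 0.7770]  H_jac=[-0.0177 0.3335]  S=[0.4497]  K=[0.3902; 0.5524]  nu=[1.8471]  x^+=[3.7111, 1.1787]  P^+=[1.3888 0.5065; 0.5065 0.6397]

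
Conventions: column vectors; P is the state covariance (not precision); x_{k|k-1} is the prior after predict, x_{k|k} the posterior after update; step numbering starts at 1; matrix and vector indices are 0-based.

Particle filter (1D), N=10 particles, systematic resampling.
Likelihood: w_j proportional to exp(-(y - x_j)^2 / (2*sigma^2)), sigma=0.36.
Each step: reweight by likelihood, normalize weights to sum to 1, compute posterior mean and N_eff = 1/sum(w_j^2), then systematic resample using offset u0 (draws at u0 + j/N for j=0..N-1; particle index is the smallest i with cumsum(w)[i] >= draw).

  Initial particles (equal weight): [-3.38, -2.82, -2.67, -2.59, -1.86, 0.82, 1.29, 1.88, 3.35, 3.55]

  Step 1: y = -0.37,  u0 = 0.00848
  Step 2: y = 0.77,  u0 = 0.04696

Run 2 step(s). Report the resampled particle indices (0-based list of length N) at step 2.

step 1: w=[0.0000, 0.0000, 0.0000, 0.0000, 0.0428, 0.9518, 0.0054, 0.0000, 0.0000, 0.0000]  mean=0.7078  Neff=1.1016  idx=[4, 5, 5, 5, 5, 5, 5, 5, 5, 5]
step 2: w=[0.0000, 0.1111, 0.1111, 0.1111, 0.1111, 0.1111, 0.1111, 0.1111, 0.1111, 0.1111]  mean=0.8200  Neff=9.0000  idx=[1, 2, 3, 4, 5, 5, 6, 7, 8, 9]

resampled_idx = [1, 2, 3, 4, 5, 5, 6, 7, 8, 9]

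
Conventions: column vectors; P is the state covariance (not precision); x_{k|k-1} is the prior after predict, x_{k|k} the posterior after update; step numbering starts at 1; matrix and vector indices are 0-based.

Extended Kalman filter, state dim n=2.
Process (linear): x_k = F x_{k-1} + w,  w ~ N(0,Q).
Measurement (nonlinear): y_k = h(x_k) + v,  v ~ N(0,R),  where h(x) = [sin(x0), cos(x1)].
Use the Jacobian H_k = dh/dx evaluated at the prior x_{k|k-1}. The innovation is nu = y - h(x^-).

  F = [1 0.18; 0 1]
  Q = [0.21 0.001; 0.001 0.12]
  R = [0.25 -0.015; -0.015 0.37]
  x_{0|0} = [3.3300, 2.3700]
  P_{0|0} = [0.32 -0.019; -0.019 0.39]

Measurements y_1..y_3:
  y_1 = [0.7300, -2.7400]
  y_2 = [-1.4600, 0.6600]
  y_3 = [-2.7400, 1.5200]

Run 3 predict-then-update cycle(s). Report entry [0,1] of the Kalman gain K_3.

K[0,1] = 0.1081

step 1: x^-=[3.7566, 2.3700]  P^-=[0.5358 0.0522; 0.0522 0.5100]  H_jac=[-0.8168 0.0000; 0.0000 -0.6973]  S=[0.6074 0.0147; 0.0147 0.6180]  K=[-0.7194 -0.0418; -0.0563 -0.5741]  nu=[1.3070, -2.0232]  x^+=[2.9008, 3.4580]  P^+=[0.2194 0.0067; 0.0067 0.3034]
step 2: x^-=[3.5233, 3.4580]  P^-=[0.4417 0.0623; 0.0623 0.4234]  H_jac=[-0.9280 0.0000; 0.0000 0.3112]  S=[0.6304 -0.0330; -0.0330 0.4110]  K=[-0.6505 -0.0050; -0.0753 0.3145]  nu=[-1.0875, 1.6104]  x^+=[4.2225, 4.0464]  P^+=[0.1751 0.0254; 0.0254 0.3776]
step 3: x^-=[4.9509, 4.0464]  P^-=[0.4065 0.0943; 0.0943 0.4976]  H_jac=[0.2362 0.0000; 0.0000 0.7863]  S=[0.2727 0.0025; 0.0025 0.6777]  K=[0.3512 0.1081; 0.0764 0.5771]  nu=[-1.7683, 2.1378]  x^+=[4.5611, 5.1451]  P^+=[0.3648 0.0442; 0.0442 0.2701]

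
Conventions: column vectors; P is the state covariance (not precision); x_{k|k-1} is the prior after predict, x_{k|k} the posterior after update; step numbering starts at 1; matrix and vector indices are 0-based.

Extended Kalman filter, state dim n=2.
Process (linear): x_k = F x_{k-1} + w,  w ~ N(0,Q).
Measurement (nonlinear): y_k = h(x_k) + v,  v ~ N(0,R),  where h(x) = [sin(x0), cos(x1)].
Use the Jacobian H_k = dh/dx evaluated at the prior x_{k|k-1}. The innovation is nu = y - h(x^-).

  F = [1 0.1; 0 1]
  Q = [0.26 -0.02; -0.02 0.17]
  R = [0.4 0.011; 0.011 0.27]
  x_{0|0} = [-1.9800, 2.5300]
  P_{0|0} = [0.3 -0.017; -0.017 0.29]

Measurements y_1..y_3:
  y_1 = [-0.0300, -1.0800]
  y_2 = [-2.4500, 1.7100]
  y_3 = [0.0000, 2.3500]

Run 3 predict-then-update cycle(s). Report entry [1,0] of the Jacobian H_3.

step 1: x^-=[-1.7270, 2.5300]  P^-=[0.5595 -0.0080; -0.0080 0.4600]  H_jac=[-0.1556 0.0000; 0.0000 -0.5742]  S=[0.4135 0.0103; 0.0103 0.4216]  K=[-0.2109 0.0160; 0.0186 -0.6268]  nu=[0.9578, -0.2613]  x^+=[-1.9332, 2.7116]  P^+=[0.5411 -0.0035; -0.0035 0.2944]
step 2: x^-=[-1.6620, 2.7116]  P^-=[0.8033 0.0059; 0.0059 0.4644]  H_jac=[-0.0911 0.0000; 0.0000 -0.4169]  S=[0.4067 0.0112; 0.0112 0.3507]  K=[-0.1799 -0.0013; 0.0139 -0.5525]  nu=[-1.4542, 2.6190]  x^+=[-1.4038, 1.2444]  P^+=[0.7901 0.0056; 0.0056 0.3575]
step 3: x^-=[-1.2794, 1.2444]  P^-=[1.0548 0.0213; 0.0213 0.5275]  H_jac=[0.2873 0.0000; 0.0000 -0.9472]  S=[0.4871 0.0052; 0.0052 0.7432]  K=[0.6226 -0.0315; 0.0198 -0.6724]  nu=[0.9578, 2.0294]  x^+=[-0.7471, -0.1011]  P^+=[0.8655 0.0018; 0.0018 0.1914]

H_jac[1,0] = 0.0000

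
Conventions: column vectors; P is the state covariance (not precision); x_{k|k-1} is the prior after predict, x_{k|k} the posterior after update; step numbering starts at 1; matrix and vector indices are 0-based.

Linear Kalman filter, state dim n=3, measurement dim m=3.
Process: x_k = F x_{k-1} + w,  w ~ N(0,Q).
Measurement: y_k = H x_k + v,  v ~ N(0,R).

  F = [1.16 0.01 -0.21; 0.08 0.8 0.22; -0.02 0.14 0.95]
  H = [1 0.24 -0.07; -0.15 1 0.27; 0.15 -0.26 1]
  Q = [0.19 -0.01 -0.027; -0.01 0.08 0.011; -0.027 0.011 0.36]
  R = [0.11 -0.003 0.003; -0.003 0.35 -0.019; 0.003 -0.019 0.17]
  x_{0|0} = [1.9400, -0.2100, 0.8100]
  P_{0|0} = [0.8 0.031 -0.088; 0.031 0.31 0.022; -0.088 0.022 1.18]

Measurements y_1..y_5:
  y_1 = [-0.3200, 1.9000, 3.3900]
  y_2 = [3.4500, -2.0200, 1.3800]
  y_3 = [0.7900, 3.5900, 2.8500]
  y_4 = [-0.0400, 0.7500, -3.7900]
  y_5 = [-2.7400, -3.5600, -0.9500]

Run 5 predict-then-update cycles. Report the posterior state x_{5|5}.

step 1: x^-=[2.0782, 0.1654, 0.7013]  P^-=[1.3620 0.0164 -0.3733; 0.0164 0.3492 0.3020; -0.3733 0.3020 1.4404]  S=[1.5492 -0.2412 -0.2104; -0.2412 1.0233 0.5732; -0.2104 0.5732 1.3943]  K=[0.8898 -0.1013 0.0517; 0.1198 0.4558 -0.0161; -0.1098 0.2451 0.8192]  nu=[-2.3888, 1.8570, 2.4200]  x^+=[-0.1106, 0.6867, 3.4013]  P^+=[0.1030 -0.0216 -0.0077; -0.0216 0.1480 0.0307; -0.0077 0.0307 0.1434]
step 2: x^-=[-0.8357, 1.2888, 3.3296]  P^-=[0.3380 -0.0329 -0.0704; -0.0329 0.1901 0.0812; -0.0704 0.0812 0.5009]  S=[0.4528 -0.0694 -0.0346; -0.0694 0.6436 0.1362; -0.0346 0.1362 0.6306]  K=[0.7295 -0.0895 0.0416; 0.0671 0.3505 -0.0295; -0.1070 0.1938 0.6964]  nu=[4.2095, -4.3332, -1.4892]  x^+=[2.5609, 0.0963, 1.0023]  P^+=[0.0849 -0.0197 -0.0069; -0.0197 0.1143 0.0212; -0.0069 0.0212 0.1209]
step 3: x^-=[2.7612, 0.5024, 0.9145]  P^-=[0.3124 -0.0303 -0.0642; -0.0303 0.1643 0.0653; -0.0642 0.0653 0.4774]  S=[0.4264 -0.0670 -0.0337; -0.0670 0.6057 0.1222; -0.0337 0.1222 0.6147]  K=[0.7159 -0.0850 0.0407; 0.0586 0.3206 -0.0311; -0.1085 0.1852 0.6906]  nu=[-2.0277, 3.2548, 1.6520]  x^+=[1.1001, 1.3757, 2.8783]  P^+=[0.0831 -0.0184 -0.0066; -0.0184 0.1048 0.0188; -0.0066 0.0188 0.1194]
step 4: x^-=[0.6855, 1.8218, 2.9049]  P^-=[0.3098 -0.0288 -0.0632; -0.0288 0.1574 0.0621; -0.0632 0.0621 0.4752]  S=[0.4241 -0.0665 -0.0337; -0.0665 0.5963 0.1206; -0.0337 0.1206 0.6138]  K=[0.7147 -0.0833 0.0405; 0.0574 0.3119 -0.0307; -0.1088 0.1834 0.6904]  nu=[-0.9594, -1.7533, -6.3241]  x^+=[-0.1102, 1.4142, -1.6787]  P^+=[0.0828 -0.0179 -0.0065; -0.0179 0.1020 0.0182; -0.0065 0.0182 0.1193]
step 5: x^-=[0.2388, 0.7532, -1.3945]  P^-=[0.3094 -0.0282 -0.0630; -0.0282 0.1555 0.0612; -0.0630 0.0612 0.4749]  S=[0.4239 -0.0663 -0.0337; -0.0663 0.5937 0.1203; -0.0337 0.1203 0.6138]  K=[0.7146 -0.0828 0.0404; 0.0573 0.3094 -0.0305; -0.1088 0.1829 0.6905]  nu=[-3.2572, -3.9009, 0.6046]  x^+=[-1.7414, -0.6589, -1.3363]  P^+=[0.0828 -0.0177 -0.0064; -0.0177 0.1012 0.0181; -0.0064 0.0181 0.1192]

x_post = [-1.7414, -0.6589, -1.3363]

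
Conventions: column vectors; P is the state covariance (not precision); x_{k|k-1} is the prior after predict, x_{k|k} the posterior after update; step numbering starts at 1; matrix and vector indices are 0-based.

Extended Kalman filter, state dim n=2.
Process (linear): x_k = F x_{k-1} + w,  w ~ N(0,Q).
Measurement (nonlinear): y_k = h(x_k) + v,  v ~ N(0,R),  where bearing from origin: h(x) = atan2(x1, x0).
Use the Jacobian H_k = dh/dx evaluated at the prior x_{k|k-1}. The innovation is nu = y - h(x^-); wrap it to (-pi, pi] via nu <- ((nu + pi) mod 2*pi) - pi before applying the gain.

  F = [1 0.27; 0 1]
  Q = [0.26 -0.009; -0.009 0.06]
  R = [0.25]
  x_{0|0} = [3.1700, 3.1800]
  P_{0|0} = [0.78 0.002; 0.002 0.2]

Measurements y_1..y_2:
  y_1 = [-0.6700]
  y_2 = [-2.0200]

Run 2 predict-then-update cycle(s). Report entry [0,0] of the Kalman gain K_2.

step 1: x^-=[4.0286, 3.1800]  P^-=[1.0557 0.0470; 0.0470 0.2600]  H_jac=[-0.1207 0.1529]  S=[0.2697]  K=[-0.4458; 0.1264]  nu=[-1.3382]  x^+=[4.6252, 3.0109]  P^+=[1.0020 0.0622; 0.0622 0.2557]
step 2: x^-=[5.4381, 3.0109]  P^-=[1.3143 0.1222; 0.1222 0.3157]  H_jac=[-0.0779 0.1407]  S=[0.2616]  K=[-0.3258; 0.1335]  nu=[-2.5256]  x^+=[6.2610, 2.6738]  P^+=[1.2865 0.1336; 0.1336 0.3110]

K[0,0] = -0.3258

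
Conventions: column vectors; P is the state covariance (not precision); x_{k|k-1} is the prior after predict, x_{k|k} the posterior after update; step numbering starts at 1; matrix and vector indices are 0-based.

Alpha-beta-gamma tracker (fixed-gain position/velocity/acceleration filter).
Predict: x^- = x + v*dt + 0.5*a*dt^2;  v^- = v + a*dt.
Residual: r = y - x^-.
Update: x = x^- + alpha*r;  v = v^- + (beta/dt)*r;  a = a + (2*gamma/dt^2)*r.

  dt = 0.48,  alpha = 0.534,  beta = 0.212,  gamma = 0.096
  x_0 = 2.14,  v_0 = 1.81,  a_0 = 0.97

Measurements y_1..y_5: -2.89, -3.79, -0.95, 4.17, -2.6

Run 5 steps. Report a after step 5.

a_post = 3.4759

step 1: x_pred=3.1205  r=-6.0105  x^+=-0.0891  v^+=-0.3791  a^+=-4.0388
step 2: x_pred=-0.7363  r=-3.0537  x^+=-2.3670  v^+=-3.6664  a^+=-6.5835
step 3: x_pred=-4.8853  r=3.9353  x^+=-2.7838  v^+=-5.0884  a^+=-3.3041
step 4: x_pred=-5.6069  r=9.7769  x^+=-0.3860  v^+=-2.3563  a^+=4.8433
step 5: x_pred=-0.9591  r=-1.6409  x^+=-1.8353  v^+=-0.7562  a^+=3.4759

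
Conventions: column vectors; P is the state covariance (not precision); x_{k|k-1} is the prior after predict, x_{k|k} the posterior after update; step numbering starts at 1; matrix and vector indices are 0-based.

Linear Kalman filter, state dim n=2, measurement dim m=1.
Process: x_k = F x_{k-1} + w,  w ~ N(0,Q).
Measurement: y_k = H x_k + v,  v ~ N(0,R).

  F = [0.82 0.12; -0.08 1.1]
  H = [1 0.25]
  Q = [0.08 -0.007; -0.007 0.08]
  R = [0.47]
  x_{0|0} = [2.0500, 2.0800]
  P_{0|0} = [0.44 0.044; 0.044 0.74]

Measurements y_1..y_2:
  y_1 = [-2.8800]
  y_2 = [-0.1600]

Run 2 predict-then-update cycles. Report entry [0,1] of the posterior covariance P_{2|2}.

P_post[0,1] = -0.0501

step 1: x^-=[1.9306, 2.1240]  P^-=[0.3952 0.1011; 0.1011 0.9705]  S=[0.9764]  K=[0.4306; 0.3520]  nu=[-5.3416]  x^+=[-0.3696, 0.2437]  P^+=[0.2141 -0.0469; -0.0469 0.8495]
step 2: x^-=[-0.2738, 0.2976]  P^-=[0.2270 0.0492; 0.0492 1.1175]  S=[0.7914]  K=[0.3023; 0.4152]  nu=[0.0394]  x^+=[-0.2619, 0.3140]  P^+=[0.1546 -0.0501; -0.0501 0.9811]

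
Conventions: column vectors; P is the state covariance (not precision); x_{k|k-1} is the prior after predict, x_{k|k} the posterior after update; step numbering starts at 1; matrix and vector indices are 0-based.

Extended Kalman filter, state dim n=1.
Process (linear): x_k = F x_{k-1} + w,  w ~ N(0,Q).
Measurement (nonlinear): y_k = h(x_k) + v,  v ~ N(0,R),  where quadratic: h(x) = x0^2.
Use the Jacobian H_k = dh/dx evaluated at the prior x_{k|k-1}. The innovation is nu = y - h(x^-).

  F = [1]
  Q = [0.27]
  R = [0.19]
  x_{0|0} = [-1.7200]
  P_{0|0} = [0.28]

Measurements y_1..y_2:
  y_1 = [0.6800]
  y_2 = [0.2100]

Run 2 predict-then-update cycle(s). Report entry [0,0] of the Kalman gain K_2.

step 1: x^-=[-1.7200]  P^-=[0.5500]  H_jac=[-3.4400]  S=[6.6985]  K=[-0.2825]  nu=[-2.2784]  x^+=[-1.0765]  P^+=[0.0156]
step 2: x^-=[-1.0765]  P^-=[0.2856]  H_jac=[-2.1529]  S=[1.5138]  K=[-0.4062]  nu=[-0.9488]  x^+=[-0.6911]  P^+=[0.0358]

K[0,0] = -0.4062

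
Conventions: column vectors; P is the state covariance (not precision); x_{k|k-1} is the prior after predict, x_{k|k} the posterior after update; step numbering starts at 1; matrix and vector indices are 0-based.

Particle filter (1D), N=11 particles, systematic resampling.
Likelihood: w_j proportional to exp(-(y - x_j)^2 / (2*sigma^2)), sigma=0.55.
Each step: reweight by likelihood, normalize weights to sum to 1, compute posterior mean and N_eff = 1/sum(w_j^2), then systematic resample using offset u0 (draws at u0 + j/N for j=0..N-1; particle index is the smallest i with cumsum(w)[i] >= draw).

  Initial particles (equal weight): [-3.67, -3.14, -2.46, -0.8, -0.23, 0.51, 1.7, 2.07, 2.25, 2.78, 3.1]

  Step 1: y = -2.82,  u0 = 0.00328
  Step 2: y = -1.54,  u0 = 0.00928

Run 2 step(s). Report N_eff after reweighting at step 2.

N_eff = 4.6001

step 1: w=[0.1549, 0.4317, 0.4128, 0.0006, 0.0000, 0.0000, 0.0000, 0.0000, 0.0000, 0.0000, 0.0000]  mean=-2.9400  Neff=2.6264  idx=[0, 0, 1, 1, 1, 1, 1, 2, 2, 2, 2]
step 2: w=[0.0005, 0.0005, 0.0137, 0.0137, 0.0137, 0.0137, 0.0137, 0.2326, 0.2326, 0.2326, 0.2326]  mean=-2.5078  Neff=4.6001  idx=[2, 7, 7, 7, 8, 8, 9, 9, 9, 10, 10]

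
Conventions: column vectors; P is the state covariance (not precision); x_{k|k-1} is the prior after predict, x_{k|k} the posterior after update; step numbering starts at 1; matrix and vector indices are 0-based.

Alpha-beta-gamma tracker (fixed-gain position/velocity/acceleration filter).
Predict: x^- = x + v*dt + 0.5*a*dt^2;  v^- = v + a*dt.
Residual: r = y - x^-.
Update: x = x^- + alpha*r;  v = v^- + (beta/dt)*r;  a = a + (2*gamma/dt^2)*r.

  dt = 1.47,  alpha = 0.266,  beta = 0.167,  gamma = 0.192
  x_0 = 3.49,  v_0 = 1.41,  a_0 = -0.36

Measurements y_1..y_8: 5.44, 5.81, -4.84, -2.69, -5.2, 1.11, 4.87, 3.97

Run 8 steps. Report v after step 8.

v_post = 13.7880

step 1: x_pred=5.1737  r=0.2663  x^+=5.2446  v^+=0.9110  a^+=-0.3127
step 2: x_pred=6.2460  r=-0.4360  x^+=6.1300  v^+=0.4019  a^+=-0.3902
step 3: x_pred=6.2992  r=-11.1392  x^+=3.3362  v^+=-1.4371  a^+=-2.3696
step 4: x_pred=-1.3367  r=-1.3533  x^+=-1.6967  v^+=-5.0742  a^+=-2.6101
step 5: x_pred=-11.9759  r=6.7759  x^+=-10.1735  v^+=-8.1413  a^+=-1.4060
step 6: x_pred=-23.6604  r=24.7704  x^+=-17.0715  v^+=-7.3941  a^+=2.9958
step 7: x_pred=-24.7041  r=29.5741  x^+=-16.8374  v^+=0.3694  a^+=8.2512
step 8: x_pred=-7.3793  r=11.3493  x^+=-4.3604  v^+=13.7880  a^+=10.2680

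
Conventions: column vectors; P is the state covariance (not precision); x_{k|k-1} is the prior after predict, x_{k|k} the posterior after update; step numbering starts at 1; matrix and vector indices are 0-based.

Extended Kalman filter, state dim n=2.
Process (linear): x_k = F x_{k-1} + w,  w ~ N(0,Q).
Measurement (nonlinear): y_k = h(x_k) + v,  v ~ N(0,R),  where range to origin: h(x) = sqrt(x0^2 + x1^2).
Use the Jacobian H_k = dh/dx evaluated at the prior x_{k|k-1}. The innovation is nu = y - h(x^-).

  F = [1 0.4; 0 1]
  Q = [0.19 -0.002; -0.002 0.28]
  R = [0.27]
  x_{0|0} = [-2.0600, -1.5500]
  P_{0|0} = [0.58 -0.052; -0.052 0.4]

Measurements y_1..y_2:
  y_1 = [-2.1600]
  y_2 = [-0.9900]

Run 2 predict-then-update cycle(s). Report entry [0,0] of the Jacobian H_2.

H_jac[0,0] = 0.8985

step 1: x^-=[-2.6800, -1.5500]  P^-=[0.7924 0.1060; 0.1060 0.6800]  H_jac=[-0.8656 -0.5007]  S=[1.1261]  K=[-0.6563; -0.3838]  nu=[-5.2559]  x^+=[0.7692, 0.4673]  P^+=[0.3074 -0.1776; -0.1776 0.5141]
step 2: x^-=[0.9561, 0.4673]  P^-=[0.4376 0.0260; 0.0260 0.7941]  H_jac=[0.8985 0.4391]  S=[0.7968]  K=[0.5077; 0.4669]  nu=[-2.0542]  x^+=[-0.0868, -0.4919]  P^+=[0.2322 -0.1629; -0.1629 0.6204]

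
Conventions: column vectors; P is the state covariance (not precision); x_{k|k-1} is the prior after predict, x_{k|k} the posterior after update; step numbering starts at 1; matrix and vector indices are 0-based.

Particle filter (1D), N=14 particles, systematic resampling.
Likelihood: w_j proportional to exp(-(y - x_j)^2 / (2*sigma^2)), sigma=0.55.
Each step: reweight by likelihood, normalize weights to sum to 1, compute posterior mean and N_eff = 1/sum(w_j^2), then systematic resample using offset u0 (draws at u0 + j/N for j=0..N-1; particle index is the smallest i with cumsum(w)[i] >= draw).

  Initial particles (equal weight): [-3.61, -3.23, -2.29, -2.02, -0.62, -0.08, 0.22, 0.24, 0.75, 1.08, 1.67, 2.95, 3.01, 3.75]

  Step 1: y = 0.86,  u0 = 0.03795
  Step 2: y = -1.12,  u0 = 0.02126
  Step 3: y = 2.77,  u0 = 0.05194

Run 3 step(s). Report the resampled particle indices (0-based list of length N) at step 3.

resampled_idx = [6, 6, 7, 8, 8, 9, 9, 10, 11, 11, 12, 12, 13, 13]

step 1: w=[0.0000, 0.0000, 0.0000, 0.0000, 0.0076, 0.0656, 0.1436, 0.1497, 0.2769, 0.2608, 0.0955, 0.0002, 0.0001, 0.0000]  mean=0.7075  Neff=4.9698  idx=[5, 6, 6, 7, 7, 8, 8, 8, 8, 9, 9, 9, 9, 10]
step 2: w=[0.4428, 0.1360, 0.1360, 0.1244, 0.1244, 0.0082, 0.0082, 0.0082, 0.0082, 0.0009, 0.0009, 0.0009, 0.0009, 0.0000]  mean=0.1125  Neff=3.7832  idx=[0, 0, 0, 0, 0, 0, 1, 1, 2, 2, 3, 3, 4, 4]
step 3: w=[0.0075, 0.0075, 0.0075, 0.0075, 0.0075, 0.0075, 0.1094, 0.1094, 0.1094, 0.1094, 0.1294, 0.1294, 0.1294, 0.1294]  mean=0.2168  Neff=8.6866  idx=[6, 6, 7, 8, 8, 9, 9, 10, 11, 11, 12, 12, 13, 13]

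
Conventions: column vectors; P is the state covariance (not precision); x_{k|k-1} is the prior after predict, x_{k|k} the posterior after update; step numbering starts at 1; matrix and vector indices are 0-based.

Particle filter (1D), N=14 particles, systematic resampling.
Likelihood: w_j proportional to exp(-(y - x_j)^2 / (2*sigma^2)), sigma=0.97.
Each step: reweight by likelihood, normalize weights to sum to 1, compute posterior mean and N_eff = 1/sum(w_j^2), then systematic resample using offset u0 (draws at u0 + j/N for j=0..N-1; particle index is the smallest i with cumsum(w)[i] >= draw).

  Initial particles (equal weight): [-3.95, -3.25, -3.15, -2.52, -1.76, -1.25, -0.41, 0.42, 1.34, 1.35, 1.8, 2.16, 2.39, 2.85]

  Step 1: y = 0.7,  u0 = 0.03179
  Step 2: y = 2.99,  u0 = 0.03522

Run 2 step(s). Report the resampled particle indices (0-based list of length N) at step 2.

resampled_idx = [5, 6, 7, 8, 9, 10, 10, 11, 12, 12, 12, 13, 13, 13]

step 1: w=[0.0000, 0.0001, 0.0001, 0.0009, 0.0091, 0.0300, 0.1178, 0.2174, 0.1823, 0.1811, 0.1191, 0.0730, 0.0497, 0.0194]  mean=1.0217  Neff=6.6442  idx=[5, 6, 7, 7, 7, 8, 8, 8, 9, 9, 10, 10, 11, 12]
step 2: w=[0.0000, 0.0006, 0.0080, 0.0080, 0.0080, 0.0629, 0.0629, 0.0629, 0.0641, 0.0641, 0.1260, 0.1260, 0.1855, 0.2209]  mean=1.8182  Neff=7.3932  idx=[5, 6, 7, 8, 9, 10, 10, 11, 12, 12, 12, 13, 13, 13]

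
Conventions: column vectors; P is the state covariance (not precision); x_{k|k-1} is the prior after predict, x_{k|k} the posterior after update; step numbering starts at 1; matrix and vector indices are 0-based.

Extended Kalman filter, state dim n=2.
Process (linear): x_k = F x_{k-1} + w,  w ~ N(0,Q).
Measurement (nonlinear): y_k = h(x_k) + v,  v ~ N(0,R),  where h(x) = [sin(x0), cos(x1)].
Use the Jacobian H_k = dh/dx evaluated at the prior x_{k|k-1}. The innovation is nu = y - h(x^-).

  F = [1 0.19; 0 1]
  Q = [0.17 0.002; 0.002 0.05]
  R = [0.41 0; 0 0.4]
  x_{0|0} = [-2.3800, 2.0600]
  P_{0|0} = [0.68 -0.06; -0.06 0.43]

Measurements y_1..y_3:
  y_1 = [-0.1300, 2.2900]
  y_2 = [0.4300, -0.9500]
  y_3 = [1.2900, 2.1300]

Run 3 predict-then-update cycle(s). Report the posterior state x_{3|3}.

x_post = [-3.8722, 0.3245]

step 1: x^-=[-1.9886, 2.0600]  P^-=[0.8427 0.0237; 0.0237 0.4800]  H_jac=[-0.4058 0.0000; 0.0000 -0.8827]  S=[0.5487 0.0085; 0.0085 0.7740]  K=[-0.6228 -0.0202; -0.0091 -0.5473]  nu=[0.7840, 2.7599]  x^+=[-2.5326, 0.5424]  P^+=[0.6293 0.0092; 0.0092 0.2480]
step 2: x^-=[-2.4296, 0.5424]  P^-=[0.8118 0.0583; 0.0583 0.2980]  H_jac=[-0.7570 0.0000; 0.0000 -0.5162]  S=[0.8752 0.0228; 0.0228 0.4794]  K=[-0.7014 -0.0294; -0.0421 -0.3189]  nu=[1.0834, -1.8065]  x^+=[-3.1363, 1.0728]  P^+=[0.3799 0.0228; 0.0228 0.2471]
step 3: x^-=[-2.9324, 1.0728]  P^-=[0.5674 0.0718; 0.0718 0.2971]  H_jac=[-0.9782 0.0000; 0.0000 -0.8785]  S=[0.9530 0.0617; 0.0617 0.6293]  K=[-0.5797 -0.0434; -0.0471 -0.4102]  nu=[1.4976, 1.6523]  x^+=[-3.8722, 0.3245]  P^+=[0.2430 0.0197; 0.0197 0.1867]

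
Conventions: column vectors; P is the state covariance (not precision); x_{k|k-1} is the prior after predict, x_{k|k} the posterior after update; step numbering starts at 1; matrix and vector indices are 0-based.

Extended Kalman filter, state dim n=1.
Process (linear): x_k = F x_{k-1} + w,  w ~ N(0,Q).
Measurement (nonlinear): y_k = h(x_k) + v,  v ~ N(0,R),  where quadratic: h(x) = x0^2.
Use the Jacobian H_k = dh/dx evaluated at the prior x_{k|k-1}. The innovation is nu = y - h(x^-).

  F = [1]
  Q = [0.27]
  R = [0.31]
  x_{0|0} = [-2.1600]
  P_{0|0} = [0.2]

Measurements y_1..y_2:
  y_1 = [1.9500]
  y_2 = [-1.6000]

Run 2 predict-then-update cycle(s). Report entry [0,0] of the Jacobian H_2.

H_jac[0,0] = -3.1057

step 1: x^-=[-2.1600]  P^-=[0.4700]  H_jac=[-4.3200]  S=[9.0813]  K=[-0.2236]  nu=[-2.7156]  x^+=[-1.5528]  P^+=[0.0160]
step 2: x^-=[-1.5528]  P^-=[0.2860]  H_jac=[-3.1057]  S=[3.0690]  K=[-0.2895]  nu=[-4.0113]  x^+=[-0.3917]  P^+=[0.0289]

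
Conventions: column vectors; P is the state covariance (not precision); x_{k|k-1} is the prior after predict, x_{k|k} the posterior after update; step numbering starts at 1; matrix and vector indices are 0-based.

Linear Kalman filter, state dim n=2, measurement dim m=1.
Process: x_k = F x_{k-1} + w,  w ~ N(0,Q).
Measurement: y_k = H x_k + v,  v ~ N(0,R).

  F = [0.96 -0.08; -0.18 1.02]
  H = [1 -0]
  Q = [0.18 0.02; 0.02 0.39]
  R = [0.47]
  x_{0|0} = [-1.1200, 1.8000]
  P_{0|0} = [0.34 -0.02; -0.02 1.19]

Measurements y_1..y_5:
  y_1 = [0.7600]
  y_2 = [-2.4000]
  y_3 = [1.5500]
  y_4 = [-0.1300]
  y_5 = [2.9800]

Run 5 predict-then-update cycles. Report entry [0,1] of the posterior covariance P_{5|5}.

P_post[0,1] = -0.2345

step 1: x^-=[-1.2192, 2.0376]  P^-=[0.5040 -0.1557; -0.1557 1.6464]  S=[0.9740]  K=[0.5175; -0.1599]  nu=[1.9792]  x^+=[-0.1950, 1.7212]  P^+=[0.2432 -0.0751; -0.0751 1.6215]
step 2: x^-=[-0.3249, 1.7907]  P^-=[0.4261 -0.2290; -0.2290 2.1125]  S=[0.8961]  K=[0.4755; -0.2556]  nu=[-2.0751]  x^+=[-1.3116, 2.3210]  P^+=[0.2235 -0.1201; -0.1201 2.0540]
step 3: x^-=[-1.4448, 2.6035]  P^-=[0.4176 -0.3056; -0.3056 2.5783]  S=[0.8876]  K=[0.4705; -0.3443]  nu=[2.9948]  x^+=[-0.0359, 1.5725]  P^+=[0.2211 -0.1618; -0.1618 2.4731]
step 4: x^-=[-0.1602, 1.6104]  P^-=[0.4245 -0.3808; -0.3808 3.0296]  S=[0.8945]  K=[0.4745; -0.4257]  nu=[0.0302]  x^+=[-0.1459, 1.5975]  P^+=[0.2230 -0.2001; -0.2001 2.8675]
step 5: x^-=[-0.2679, 1.6557]  P^-=[0.4346 -0.4513; -0.4513 3.4540]  S=[0.9046]  K=[0.4805; -0.4989]  nu=[3.2479]  x^+=[1.2926, 0.0353]  P^+=[0.2258 -0.2345; -0.2345 3.2289]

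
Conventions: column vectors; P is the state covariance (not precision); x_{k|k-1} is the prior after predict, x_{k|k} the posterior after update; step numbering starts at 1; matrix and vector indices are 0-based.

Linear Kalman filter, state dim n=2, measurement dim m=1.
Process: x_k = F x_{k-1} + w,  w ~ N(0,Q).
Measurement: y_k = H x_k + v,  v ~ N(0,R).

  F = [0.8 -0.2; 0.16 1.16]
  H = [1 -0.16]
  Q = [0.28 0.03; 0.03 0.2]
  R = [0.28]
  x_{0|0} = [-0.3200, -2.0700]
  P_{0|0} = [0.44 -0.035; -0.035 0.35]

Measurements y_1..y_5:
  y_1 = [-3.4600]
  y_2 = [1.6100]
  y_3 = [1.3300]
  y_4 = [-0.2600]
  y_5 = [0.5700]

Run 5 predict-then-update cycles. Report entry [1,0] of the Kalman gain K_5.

step 1: x^-=[0.1580, -2.4524]  P^-=[0.5868 -0.0262; -0.0262 0.6692]  S=[0.8923]  K=[0.6623; -0.1494]  nu=[-4.0104]  x^+=[-2.4981, -1.8532]  P^+=[0.1954 0.0621; 0.0621 0.6493]
step 2: x^-=[-1.6278, -2.5495]  P^-=[0.4112 -0.0400; -0.0400 1.1018]  S=[0.7322]  K=[0.5703; -0.2954]  nu=[2.8299]  x^+=[-0.0139, -3.3855]  P^+=[0.1730 0.0833; 0.0833 1.0378]
step 3: x^-=[0.6660, -3.9294]  P^-=[0.4056 -0.1140; -0.1140 1.6319]  S=[0.7638]  K=[0.5549; -0.4910]  nu=[0.0353]  x^+=[0.6856, -3.9468]  P^+=[0.1704 0.0941; 0.0941 1.4477]
step 4: x^-=[1.3378, -4.4686]  P^-=[0.4169 -0.1997; -0.1997 2.1874]  S=[0.8168]  K=[0.5495; -0.6730]  nu=[-2.3128]  x^+=[0.0669, -2.9121]  P^+=[0.1702 0.1023; 0.1023 1.8174]
step 5: x^-=[0.6360, -3.3673]  P^-=[0.4289 -0.2781; -0.2781 2.6879]  S=[0.8667]  K=[0.5462; -0.8171]  nu=[-0.6047]  x^+=[0.3057, -2.8731]  P^+=[0.1703 0.1087; 0.1087 2.1092]

K[1,0] = -0.8171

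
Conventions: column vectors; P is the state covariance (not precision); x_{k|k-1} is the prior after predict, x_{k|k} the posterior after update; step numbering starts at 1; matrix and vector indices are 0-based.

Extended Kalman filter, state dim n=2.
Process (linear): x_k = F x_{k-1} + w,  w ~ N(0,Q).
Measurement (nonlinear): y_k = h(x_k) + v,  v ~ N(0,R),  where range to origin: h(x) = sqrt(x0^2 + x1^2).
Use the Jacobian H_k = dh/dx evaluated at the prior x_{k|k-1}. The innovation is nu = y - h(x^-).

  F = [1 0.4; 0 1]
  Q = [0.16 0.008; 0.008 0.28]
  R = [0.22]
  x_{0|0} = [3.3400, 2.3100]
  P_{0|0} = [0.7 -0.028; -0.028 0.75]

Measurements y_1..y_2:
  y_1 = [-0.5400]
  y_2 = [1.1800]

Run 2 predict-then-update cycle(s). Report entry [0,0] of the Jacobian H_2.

H_jac[0,0] = 0.6449

step 1: x^-=[4.2640, 2.3100]  P^-=[0.9576 0.2800; 0.2800 1.0300]  H_jac=[0.8793 0.4763]  S=[1.4286]  K=[0.6828; 0.5158]  nu=[-5.3895]  x^+=[0.5843, -0.4698]  P^+=[0.2917 -0.2231; -0.2231 0.6500]
step 2: x^-=[0.3964, -0.4698]  P^-=[0.3772 0.0449; 0.0449 0.9300]  H_jac=[0.6449 -0.7643]  S=[0.8758]  K=[0.2386; -0.7785]  nu=[0.5653]  x^+=[0.5313, -0.9099]  P^+=[0.3274 0.2076; 0.2076 0.3992]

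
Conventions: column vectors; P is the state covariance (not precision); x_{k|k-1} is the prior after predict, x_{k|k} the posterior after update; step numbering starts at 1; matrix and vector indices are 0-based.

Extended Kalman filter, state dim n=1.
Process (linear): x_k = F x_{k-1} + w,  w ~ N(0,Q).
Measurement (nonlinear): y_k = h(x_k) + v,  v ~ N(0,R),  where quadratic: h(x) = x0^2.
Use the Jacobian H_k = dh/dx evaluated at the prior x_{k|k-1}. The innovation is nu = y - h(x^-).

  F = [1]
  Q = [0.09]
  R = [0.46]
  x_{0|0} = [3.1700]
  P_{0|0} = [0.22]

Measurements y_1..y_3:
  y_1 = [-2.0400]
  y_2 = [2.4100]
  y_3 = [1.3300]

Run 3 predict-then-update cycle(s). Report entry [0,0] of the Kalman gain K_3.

K[0,0] = 0.2406

step 1: x^-=[3.1700]  P^-=[0.3100]  H_jac=[6.3400]  S=[12.9206]  K=[0.1521]  nu=[-12.0889]  x^+=[1.3311]  P^+=[0.0110]
step 2: x^-=[1.3311]  P^-=[0.1010]  H_jac=[2.6622]  S=[1.1761]  K=[0.2287]  nu=[0.6381]  x^+=[1.4771]  P^+=[0.0395]
step 3: x^-=[1.4771]  P^-=[0.1295]  H_jac=[2.9541]  S=[1.5903]  K=[0.2406]  nu=[-0.8517]  x^+=[1.2721]  P^+=[0.0375]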